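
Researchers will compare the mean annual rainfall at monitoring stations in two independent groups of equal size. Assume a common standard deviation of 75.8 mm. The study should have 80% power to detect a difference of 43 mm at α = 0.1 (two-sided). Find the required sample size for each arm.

For two equal groups, n per group = 2·((z_{α/2} + z_β)·σ/δ)².
z_{α/2} = 1.645; z_β = 0.842 (power 80%).
n = 2 × (2.487 × 75.8 / 43)² = 2 × 19.22 = 38.44
Round up: n = 39 per group.

39 per group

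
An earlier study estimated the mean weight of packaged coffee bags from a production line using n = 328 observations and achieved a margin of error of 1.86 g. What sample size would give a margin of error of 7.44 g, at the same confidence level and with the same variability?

21

Margin of error scales as 1/√n, so n₂ = n₁·(E₁/E₂)².
n₂ = 328 × (1.86/7.44)² = 328 × 0.0625 = 20.50
Round up: n₂ = 21.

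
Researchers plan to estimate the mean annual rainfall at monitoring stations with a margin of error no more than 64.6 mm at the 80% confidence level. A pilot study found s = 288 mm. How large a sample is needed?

33

For a mean, the margin of error is E = z·σ/√n, so n = (zσ/E)².
At 80% confidence, z = 1.282.
n = (1.282 × 288 / 64.6)² = 32.67
Round up: n = 33.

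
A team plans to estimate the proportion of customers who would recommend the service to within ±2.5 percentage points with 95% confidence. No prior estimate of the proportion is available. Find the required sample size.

n = 1537

For a proportion with margin E = 0.025 at 95% confidence, z = 1.960.
With no prior estimate, use p = 0.5, which maximizes p(1−p) at 0.25.
n = 0.25 × (z/E)² = 0.25 × (1.960/0.025)² = 1536.64
Round up: n = 1537.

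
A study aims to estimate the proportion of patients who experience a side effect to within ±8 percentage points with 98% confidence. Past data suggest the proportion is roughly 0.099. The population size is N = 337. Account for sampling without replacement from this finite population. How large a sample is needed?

For a proportion with margin E = 0.08 at 98% confidence, z = 2.326.
n = p̂(1−p̂)(z/E)² = 0.099 × 0.901 × (2.326/0.08)² = 75.40 — call this n₀.
Finite-population correction with N = 337: n = n₀ / (1 + (n₀−1)/N) = 75.40 / 1.221 = 61.75
Round up: n = 62.

62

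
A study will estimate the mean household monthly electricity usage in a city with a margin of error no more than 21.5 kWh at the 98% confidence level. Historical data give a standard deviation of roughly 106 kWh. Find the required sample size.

132

For a mean, the margin of error is E = z·σ/√n, so n = (zσ/E)².
At 98% confidence, z = 2.326.
n = (2.326 × 106 / 21.5)² = 131.51
Round up: n = 132.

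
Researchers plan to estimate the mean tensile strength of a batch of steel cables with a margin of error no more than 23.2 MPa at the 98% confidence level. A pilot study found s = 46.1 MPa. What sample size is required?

22

For a mean, the margin of error is E = z·σ/√n, so n = (zσ/E)².
At 98% confidence, z = 2.326.
n = (2.326 × 46.1 / 23.2)² = 21.36
Round up: n = 22.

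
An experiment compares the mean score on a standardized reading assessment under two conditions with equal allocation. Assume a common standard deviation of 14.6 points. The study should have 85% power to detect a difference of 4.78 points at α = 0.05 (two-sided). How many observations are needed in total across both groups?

336 total

For two equal groups, n per group = 2·((z_{α/2} + z_β)·σ/δ)².
z_{α/2} = 1.960; z_β = 1.036 (power 85%).
n = 2 × (2.996 × 14.6 / 4.78)² = 2 × 83.74 = 167.48
Round up: n = 168 per group.
Total across both groups: 2 × 168 = 336.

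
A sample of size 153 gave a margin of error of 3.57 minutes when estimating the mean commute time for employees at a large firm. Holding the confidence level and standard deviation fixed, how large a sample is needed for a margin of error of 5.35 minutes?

69

Margin of error scales as 1/√n, so n₂ = n₁·(E₁/E₂)².
n₂ = 153 × (3.57/5.35)² = 153 × 0.4453 = 68.13
Round up: n₂ = 69.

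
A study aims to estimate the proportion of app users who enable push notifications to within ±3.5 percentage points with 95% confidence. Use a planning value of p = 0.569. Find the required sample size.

For a proportion with margin E = 0.035 at 95% confidence, z = 1.960.
n = p̂(1−p̂)(z/E)² = 0.569 × 0.431 × (1.960/0.035)² = 769.07
Round up: n = 770.

770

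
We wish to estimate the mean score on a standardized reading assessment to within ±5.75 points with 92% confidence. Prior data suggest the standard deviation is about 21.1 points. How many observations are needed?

For a mean, the margin of error is E = z·σ/√n, so n = (zσ/E)².
At 92% confidence, z = 1.751.
n = (1.751 × 21.1 / 5.75)² = 41.29
Round up: n = 42.

42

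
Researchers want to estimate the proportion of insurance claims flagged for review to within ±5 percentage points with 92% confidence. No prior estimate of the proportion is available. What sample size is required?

For a proportion with margin E = 0.05 at 92% confidence, z = 1.751.
With no prior estimate, use p = 0.5, which maximizes p(1−p) at 0.25.
n = 0.25 × (z/E)² = 0.25 × (1.751/0.05)² = 306.60
Round up: n = 307.

307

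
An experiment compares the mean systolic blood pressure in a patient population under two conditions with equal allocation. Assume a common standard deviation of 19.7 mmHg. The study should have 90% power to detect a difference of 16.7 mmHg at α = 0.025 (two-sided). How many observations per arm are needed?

35 per group

For two equal groups, n per group = 2·((z_{α/2} + z_β)·σ/δ)².
z_{α/2} = 2.241; z_β = 1.282 (power 90%).
n = 2 × (3.523 × 19.7 / 16.7)² = 2 × 17.27 = 34.54
Round up: n = 35 per group.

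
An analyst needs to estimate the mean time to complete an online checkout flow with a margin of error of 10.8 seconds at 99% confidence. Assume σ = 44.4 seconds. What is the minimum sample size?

For a mean, the margin of error is E = z·σ/√n, so n = (zσ/E)².
At 99% confidence, z = 2.576.
n = (2.576 × 44.4 / 10.8)² = 112.15
Round up: n = 113.

113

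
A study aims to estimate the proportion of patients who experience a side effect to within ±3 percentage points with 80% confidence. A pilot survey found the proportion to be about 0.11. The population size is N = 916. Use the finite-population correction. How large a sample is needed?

For a proportion with margin E = 0.03 at 80% confidence, z = 1.282.
n = p̂(1−p̂)(z/E)² = 0.11 × 0.89 × (1.282/0.03)² = 178.78 — call this n₀.
Finite-population correction with N = 916: n = n₀ / (1 + (n₀−1)/N) = 178.78 / 1.194 = 149.73
Round up: n = 150.

150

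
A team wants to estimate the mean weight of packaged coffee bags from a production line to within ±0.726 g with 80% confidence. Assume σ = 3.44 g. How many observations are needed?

For a mean, the margin of error is E = z·σ/√n, so n = (zσ/E)².
At 80% confidence, z = 1.282.
n = (1.282 × 3.44 / 0.726)² = 36.90
Round up: n = 37.

37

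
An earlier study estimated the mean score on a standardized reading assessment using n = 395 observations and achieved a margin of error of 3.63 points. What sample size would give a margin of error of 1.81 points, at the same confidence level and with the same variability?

Margin of error scales as 1/√n, so n₂ = n₁·(E₁/E₂)².
n₂ = 395 × (3.63/1.81)² = 395 × 4.022 = 1588.69
Round up: n₂ = 1589.

1589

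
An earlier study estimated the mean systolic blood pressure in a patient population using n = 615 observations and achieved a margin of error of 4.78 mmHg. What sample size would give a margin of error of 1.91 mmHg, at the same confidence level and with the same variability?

3852

Margin of error scales as 1/√n, so n₂ = n₁·(E₁/E₂)².
n₂ = 615 × (4.78/1.91)² = 615 × 6.263 = 3851.74
Round up: n₂ = 3852.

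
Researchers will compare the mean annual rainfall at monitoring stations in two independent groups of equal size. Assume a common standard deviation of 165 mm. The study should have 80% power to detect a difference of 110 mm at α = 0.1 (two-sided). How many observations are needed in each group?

For two equal groups, n per group = 2·((z_{α/2} + z_β)·σ/δ)².
z_{α/2} = 1.645; z_β = 0.842 (power 80%).
n = 2 × (2.487 × 165 / 110)² = 2 × 13.92 = 27.84
Round up: n = 28 per group.

28 per group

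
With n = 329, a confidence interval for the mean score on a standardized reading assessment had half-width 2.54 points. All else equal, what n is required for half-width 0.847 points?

Margin of error scales as 1/√n, so n₂ = n₁·(E₁/E₂)².
n₂ = 329 × (2.54/0.847)² = 329 × 8.993 = 2958.70
Round up: n₂ = 2959.

2959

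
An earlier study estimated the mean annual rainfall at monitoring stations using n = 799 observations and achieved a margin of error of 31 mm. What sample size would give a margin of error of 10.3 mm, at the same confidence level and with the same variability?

Margin of error scales as 1/√n, so n₂ = n₁·(E₁/E₂)².
n₂ = 799 × (31/10.3)² = 799 × 9.058 = 7237.34
Round up: n₂ = 7238.

7238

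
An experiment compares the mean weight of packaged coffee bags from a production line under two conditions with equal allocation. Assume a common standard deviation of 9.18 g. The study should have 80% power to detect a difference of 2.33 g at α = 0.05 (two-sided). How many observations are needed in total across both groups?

For two equal groups, n per group = 2·((z_{α/2} + z_β)·σ/δ)².
z_{α/2} = 1.960; z_β = 0.842 (power 80%).
n = 2 × (2.802 × 9.18 / 2.33)² = 2 × 121.87 = 243.74
Round up: n = 244 per group.
Total across both groups: 2 × 244 = 488.

488 total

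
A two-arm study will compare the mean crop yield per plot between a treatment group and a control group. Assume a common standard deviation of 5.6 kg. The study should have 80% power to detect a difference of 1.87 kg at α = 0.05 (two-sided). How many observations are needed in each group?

For two equal groups, n per group = 2·((z_{α/2} + z_β)·σ/δ)².
z_{α/2} = 1.960; z_β = 0.842 (power 80%).
n = 2 × (2.802 × 5.6 / 1.87)² = 2 × 70.41 = 140.82
Round up: n = 141 per group.

141 per group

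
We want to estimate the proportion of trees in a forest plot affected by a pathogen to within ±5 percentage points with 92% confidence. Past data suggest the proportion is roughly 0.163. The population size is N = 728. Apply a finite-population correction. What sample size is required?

For a proportion with margin E = 0.05 at 92% confidence, z = 1.751.
n = p̂(1−p̂)(z/E)² = 0.163 × 0.837 × (1.751/0.05)² = 167.32 — call this n₀.
Finite-population correction with N = 728: n = n₀ / (1 + (n₀−1)/N) = 167.32 / 1.228 = 136.25
Round up: n = 137.

n = 137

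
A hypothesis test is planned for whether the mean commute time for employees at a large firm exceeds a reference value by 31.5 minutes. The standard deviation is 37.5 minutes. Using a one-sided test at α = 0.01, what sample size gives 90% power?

n = 19

For a one-sample z-test, n = ((z_α + z_β)·σ/δ)².
z_α = 2.326 (one-sided α = 0.01); z_β = 1.282 (power 90% → β = 0.1).
n = (3.608 × 37.5 / 31.5)² = 18.45
Round up: n = 19.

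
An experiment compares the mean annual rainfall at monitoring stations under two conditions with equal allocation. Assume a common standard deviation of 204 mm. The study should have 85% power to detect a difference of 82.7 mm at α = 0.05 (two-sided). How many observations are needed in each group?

110 per group

For two equal groups, n per group = 2·((z_{α/2} + z_β)·σ/δ)².
z_{α/2} = 1.960; z_β = 1.036 (power 85%).
n = 2 × (2.996 × 204 / 82.7)² = 2 × 54.62 = 109.24
Round up: n = 110 per group.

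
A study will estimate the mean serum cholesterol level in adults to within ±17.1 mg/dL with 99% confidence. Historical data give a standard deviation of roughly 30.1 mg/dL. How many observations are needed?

21

For a mean, the margin of error is E = z·σ/√n, so n = (zσ/E)².
At 99% confidence, z = 2.576.
n = (2.576 × 30.1 / 17.1)² = 20.56
Round up: n = 21.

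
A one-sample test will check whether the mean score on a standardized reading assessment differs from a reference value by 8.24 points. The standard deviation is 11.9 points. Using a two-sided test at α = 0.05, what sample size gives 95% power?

For a one-sample z-test, n = ((z_{α/2} + z_β)·σ/δ)².
z_{α/2} = 1.960 (two-sided α = 0.05); z_β = 1.645 (power 95% → β = 0.05).
n = (3.605 × 11.9 / 8.24)² = 27.11
Round up: n = 28.

28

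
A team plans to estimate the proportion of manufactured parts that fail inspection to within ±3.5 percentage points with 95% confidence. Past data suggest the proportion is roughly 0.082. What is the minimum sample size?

n = 237

For a proportion with margin E = 0.035 at 95% confidence, z = 1.960.
n = p̂(1−p̂)(z/E)² = 0.082 × 0.918 × (1.960/0.035)² = 236.07
Round up: n = 237.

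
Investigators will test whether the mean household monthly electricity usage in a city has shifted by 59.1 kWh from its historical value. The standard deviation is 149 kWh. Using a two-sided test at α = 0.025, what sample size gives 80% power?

For a one-sample z-test, n = ((z_{α/2} + z_β)·σ/δ)².
z_{α/2} = 2.241 (two-sided α = 0.025); z_β = 0.842 (power 80% → β = 0.2).
n = (3.083 × 149 / 59.1)² = 60.41
Round up: n = 61.

n = 61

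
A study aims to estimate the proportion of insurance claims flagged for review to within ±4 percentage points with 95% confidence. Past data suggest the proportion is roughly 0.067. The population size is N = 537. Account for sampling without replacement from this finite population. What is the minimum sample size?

118

For a proportion with margin E = 0.04 at 95% confidence, z = 1.960.
n = p̂(1−p̂)(z/E)² = 0.067 × 0.933 × (1.960/0.04)² = 150.09 — call this n₀.
Finite-population correction with N = 537: n = n₀ / (1 + (n₀−1)/N) = 150.09 / 1.278 = 117.44
Round up: n = 118.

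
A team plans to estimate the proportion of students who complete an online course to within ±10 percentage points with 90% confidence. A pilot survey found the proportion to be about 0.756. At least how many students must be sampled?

For a proportion with margin E = 0.1 at 90% confidence, z = 1.645.
n = p̂(1−p̂)(z/E)² = 0.756 × 0.244 × (1.645/0.1)² = 49.92
Round up: n = 50.

50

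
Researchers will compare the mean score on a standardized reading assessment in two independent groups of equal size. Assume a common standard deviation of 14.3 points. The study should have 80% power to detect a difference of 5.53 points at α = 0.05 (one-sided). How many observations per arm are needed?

83 per group

For two equal groups, n per group = 2·((z_α + z_β)·σ/δ)².
z_α = 1.645; z_β = 0.842 (power 80%).
n = 2 × (2.487 × 14.3 / 5.53)² = 2 × 41.36 = 82.72
Round up: n = 83 per group.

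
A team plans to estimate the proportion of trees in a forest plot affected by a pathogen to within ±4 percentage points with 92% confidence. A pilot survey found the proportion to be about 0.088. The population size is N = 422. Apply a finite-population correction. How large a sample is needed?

n = 113

For a proportion with margin E = 0.04 at 92% confidence, z = 1.751.
n = p̂(1−p̂)(z/E)² = 0.088 × 0.912 × (1.751/0.04)² = 153.79 — call this n₀.
Finite-population correction with N = 422: n = n₀ / (1 + (n₀−1)/N) = 153.79 / 1.362 = 112.91
Round up: n = 113.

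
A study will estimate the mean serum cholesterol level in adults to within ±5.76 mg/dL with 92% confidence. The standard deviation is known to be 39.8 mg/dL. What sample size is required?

147

For a mean, the margin of error is E = z·σ/√n, so n = (zσ/E)².
At 92% confidence, z = 1.751.
n = (1.751 × 39.8 / 5.76)² = 146.38
Round up: n = 147.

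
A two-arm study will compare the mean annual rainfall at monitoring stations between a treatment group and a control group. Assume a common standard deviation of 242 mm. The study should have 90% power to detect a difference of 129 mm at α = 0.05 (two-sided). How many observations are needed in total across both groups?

148 total

For two equal groups, n per group = 2·((z_{α/2} + z_β)·σ/δ)².
z_{α/2} = 1.960; z_β = 1.282 (power 90%).
n = 2 × (3.242 × 242 / 129)² = 2 × 36.99 = 73.98
Round up: n = 74 per group.
Total across both groups: 2 × 74 = 148.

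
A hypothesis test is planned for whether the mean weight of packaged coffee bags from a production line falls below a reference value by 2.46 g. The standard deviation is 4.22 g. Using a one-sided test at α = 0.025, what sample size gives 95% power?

n = 39

For a one-sample z-test, n = ((z_α + z_β)·σ/δ)².
z_α = 1.960 (one-sided α = 0.025); z_β = 1.645 (power 95% → β = 0.05).
n = (3.605 × 4.22 / 2.46)² = 38.24
Round up: n = 39.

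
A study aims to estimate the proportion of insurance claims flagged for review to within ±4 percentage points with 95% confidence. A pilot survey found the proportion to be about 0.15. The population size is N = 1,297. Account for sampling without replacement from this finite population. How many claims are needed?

n = 248

For a proportion with margin E = 0.04 at 95% confidence, z = 1.960.
n = p̂(1−p̂)(z/E)² = 0.15 × 0.85 × (1.960/0.04)² = 306.13 — call this n₀.
Finite-population correction with N = 1,297: n = n₀ / (1 + (n₀−1)/N) = 306.13 / 1.235 = 247.88
Round up: n = 248.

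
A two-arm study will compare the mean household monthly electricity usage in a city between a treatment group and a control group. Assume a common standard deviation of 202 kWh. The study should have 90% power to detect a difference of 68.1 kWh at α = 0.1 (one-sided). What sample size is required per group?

For two equal groups, n per group = 2·((z_α + z_β)·σ/δ)².
z_α = 1.282; z_β = 1.282 (power 90%).
n = 2 × (2.564 × 202 / 68.1)² = 2 × 57.84 = 115.68
Round up: n = 116 per group.

116 per group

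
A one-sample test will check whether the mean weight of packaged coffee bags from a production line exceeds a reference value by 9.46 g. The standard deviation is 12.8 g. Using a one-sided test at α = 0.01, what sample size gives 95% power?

For a one-sample z-test, n = ((z_α + z_β)·σ/δ)².
z_α = 2.326 (one-sided α = 0.01); z_β = 1.645 (power 95% → β = 0.05).
n = (3.971 × 12.8 / 9.46)² = 28.87
Round up: n = 29.

29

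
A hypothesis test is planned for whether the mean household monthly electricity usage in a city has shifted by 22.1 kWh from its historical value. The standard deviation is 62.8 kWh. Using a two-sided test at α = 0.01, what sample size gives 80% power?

For a one-sample z-test, n = ((z_{α/2} + z_β)·σ/δ)².
z_{α/2} = 2.576 (two-sided α = 0.01); z_β = 0.842 (power 80% → β = 0.2).
n = (3.418 × 62.8 / 22.1)² = 94.34
Round up: n = 95.

n = 95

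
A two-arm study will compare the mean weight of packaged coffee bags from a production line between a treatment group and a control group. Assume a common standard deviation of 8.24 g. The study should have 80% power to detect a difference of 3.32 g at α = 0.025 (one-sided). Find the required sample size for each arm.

97 per group

For two equal groups, n per group = 2·((z_α + z_β)·σ/δ)².
z_α = 1.960; z_β = 0.842 (power 80%).
n = 2 × (2.802 × 8.24 / 3.32)² = 2 × 48.36 = 96.72
Round up: n = 97 per group.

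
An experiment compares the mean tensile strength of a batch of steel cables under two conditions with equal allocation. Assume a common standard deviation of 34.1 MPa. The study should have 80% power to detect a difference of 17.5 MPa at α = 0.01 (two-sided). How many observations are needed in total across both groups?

178 total

For two equal groups, n per group = 2·((z_{α/2} + z_β)·σ/δ)².
z_{α/2} = 2.576; z_β = 0.842 (power 80%).
n = 2 × (3.418 × 34.1 / 17.5)² = 2 × 44.36 = 88.72
Round up: n = 89 per group.
Total across both groups: 2 × 89 = 178.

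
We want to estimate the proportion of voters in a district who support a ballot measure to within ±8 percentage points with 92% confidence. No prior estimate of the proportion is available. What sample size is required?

For a proportion with margin E = 0.08 at 92% confidence, z = 1.751.
With no prior estimate, use p = 0.5, which maximizes p(1−p) at 0.25.
n = 0.25 × (z/E)² = 0.25 × (1.751/0.08)² = 119.77
Round up: n = 120.

120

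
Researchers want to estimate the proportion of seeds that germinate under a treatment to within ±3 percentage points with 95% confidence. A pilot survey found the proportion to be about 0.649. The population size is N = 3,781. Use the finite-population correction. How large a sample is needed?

n = 774

For a proportion with margin E = 0.03 at 95% confidence, z = 1.960.
n = p̂(1−p̂)(z/E)² = 0.649 × 0.351 × (1.960/0.03)² = 972.35 — call this n₀.
Finite-population correction with N = 3,781: n = n₀ / (1 + (n₀−1)/N) = 972.35 / 1.257 = 773.55
Round up: n = 774.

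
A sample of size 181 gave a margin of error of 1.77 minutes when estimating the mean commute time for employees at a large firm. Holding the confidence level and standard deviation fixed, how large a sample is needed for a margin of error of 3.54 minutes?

Margin of error scales as 1/√n, so n₂ = n₁·(E₁/E₂)².
n₂ = 181 × (1.77/3.54)² = 181 × 0.25 = 45.25
Round up: n₂ = 46.

46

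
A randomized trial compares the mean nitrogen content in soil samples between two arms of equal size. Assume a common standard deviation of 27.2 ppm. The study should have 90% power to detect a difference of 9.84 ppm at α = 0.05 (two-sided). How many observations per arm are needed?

161 per group

For two equal groups, n per group = 2·((z_{α/2} + z_β)·σ/δ)².
z_{α/2} = 1.960; z_β = 1.282 (power 90%).
n = 2 × (3.242 × 27.2 / 9.84)² = 2 × 80.31 = 160.62
Round up: n = 161 per group.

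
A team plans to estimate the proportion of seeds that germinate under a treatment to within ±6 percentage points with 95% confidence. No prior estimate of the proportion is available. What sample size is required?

267

For a proportion with margin E = 0.06 at 95% confidence, z = 1.960.
With no prior estimate, use p = 0.5, which maximizes p(1−p) at 0.25.
n = 0.25 × (z/E)² = 0.25 × (1.960/0.06)² = 266.78
Round up: n = 267.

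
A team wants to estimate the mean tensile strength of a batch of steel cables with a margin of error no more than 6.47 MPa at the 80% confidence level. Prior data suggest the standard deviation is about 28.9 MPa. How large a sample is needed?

33

For a mean, the margin of error is E = z·σ/√n, so n = (zσ/E)².
At 80% confidence, z = 1.282.
n = (1.282 × 28.9 / 6.47)² = 32.79
Round up: n = 33.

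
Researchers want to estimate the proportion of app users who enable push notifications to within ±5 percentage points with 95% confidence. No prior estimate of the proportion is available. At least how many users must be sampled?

385

For a proportion with margin E = 0.05 at 95% confidence, z = 1.960.
With no prior estimate, use p = 0.5, which maximizes p(1−p) at 0.25.
n = 0.25 × (z/E)² = 0.25 × (1.960/0.05)² = 384.16
Round up: n = 385.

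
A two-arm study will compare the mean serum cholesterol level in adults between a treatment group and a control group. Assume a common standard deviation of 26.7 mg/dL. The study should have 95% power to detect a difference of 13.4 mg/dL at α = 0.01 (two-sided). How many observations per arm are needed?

For two equal groups, n per group = 2·((z_{α/2} + z_β)·σ/δ)².
z_{α/2} = 2.576; z_β = 1.645 (power 95%).
n = 2 × (4.221 × 26.7 / 13.4)² = 2 × 70.74 = 141.48
Round up: n = 142 per group.

142 per group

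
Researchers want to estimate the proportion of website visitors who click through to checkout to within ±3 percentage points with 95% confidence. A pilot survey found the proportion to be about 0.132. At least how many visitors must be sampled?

490

For a proportion with margin E = 0.03 at 95% confidence, z = 1.960.
n = p̂(1−p̂)(z/E)² = 0.132 × 0.868 × (1.960/0.03)² = 489.06
Round up: n = 490.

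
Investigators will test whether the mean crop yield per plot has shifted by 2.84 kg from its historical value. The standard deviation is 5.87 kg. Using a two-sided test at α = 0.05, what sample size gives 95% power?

56

For a one-sample z-test, n = ((z_{α/2} + z_β)·σ/δ)².
z_{α/2} = 1.960 (two-sided α = 0.05); z_β = 1.645 (power 95% → β = 0.05).
n = (3.605 × 5.87 / 2.84)² = 55.52
Round up: n = 56.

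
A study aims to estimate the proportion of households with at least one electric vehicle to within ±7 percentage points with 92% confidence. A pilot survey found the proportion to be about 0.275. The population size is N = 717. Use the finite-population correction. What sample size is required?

107

For a proportion with margin E = 0.07 at 92% confidence, z = 1.751.
n = p̂(1−p̂)(z/E)² = 0.275 × 0.725 × (1.751/0.07)² = 124.75 — call this n₀.
Finite-population correction with N = 717: n = n₀ / (1 + (n₀−1)/N) = 124.75 / 1.173 = 106.35
Round up: n = 107.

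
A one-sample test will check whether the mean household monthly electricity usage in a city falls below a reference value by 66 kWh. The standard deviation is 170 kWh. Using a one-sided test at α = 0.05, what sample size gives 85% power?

For a one-sample z-test, n = ((z_α + z_β)·σ/δ)².
z_α = 1.645 (one-sided α = 0.05); z_β = 1.036 (power 85% → β = 0.15).
n = (2.681 × 170 / 66)² = 47.69
Round up: n = 48.

48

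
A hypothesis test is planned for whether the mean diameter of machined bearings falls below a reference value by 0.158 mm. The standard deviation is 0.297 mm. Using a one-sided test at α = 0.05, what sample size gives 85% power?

For a one-sample z-test, n = ((z_α + z_β)·σ/δ)².
z_α = 1.645 (one-sided α = 0.05); z_β = 1.036 (power 85% → β = 0.15).
n = (2.681 × 0.297 / 0.158)² = 25.40
Round up: n = 26.

n = 26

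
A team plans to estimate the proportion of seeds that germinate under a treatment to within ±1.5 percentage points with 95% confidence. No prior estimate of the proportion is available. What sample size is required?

For a proportion with margin E = 0.015 at 95% confidence, z = 1.960.
With no prior estimate, use p = 0.5, which maximizes p(1−p) at 0.25.
n = 0.25 × (z/E)² = 0.25 × (1.960/0.015)² = 4268.44
Round up: n = 4269.

n = 4269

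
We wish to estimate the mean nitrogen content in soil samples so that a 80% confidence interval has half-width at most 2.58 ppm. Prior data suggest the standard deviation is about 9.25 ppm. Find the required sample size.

For a mean, the margin of error is E = z·σ/√n, so n = (zσ/E)².
At 80% confidence, z = 1.282.
n = (1.282 × 9.25 / 2.58)² = 21.13
Round up: n = 22.

22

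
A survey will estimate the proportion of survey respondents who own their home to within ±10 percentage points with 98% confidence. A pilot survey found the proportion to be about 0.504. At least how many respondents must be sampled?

n = 136

For a proportion with margin E = 0.1 at 98% confidence, z = 2.326.
n = p̂(1−p̂)(z/E)² = 0.504 × 0.496 × (2.326/0.1)² = 135.25
Round up: n = 136.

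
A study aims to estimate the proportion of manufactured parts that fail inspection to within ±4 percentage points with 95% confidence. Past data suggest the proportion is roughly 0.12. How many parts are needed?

n = 254

For a proportion with margin E = 0.04 at 95% confidence, z = 1.960.
n = p̂(1−p̂)(z/E)² = 0.12 × 0.88 × (1.960/0.04)² = 253.55
Round up: n = 254.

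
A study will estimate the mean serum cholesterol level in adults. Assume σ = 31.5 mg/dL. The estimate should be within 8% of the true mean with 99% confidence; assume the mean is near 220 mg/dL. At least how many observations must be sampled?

22

For a mean, the margin of error is E = z·σ/√n, so n = (zσ/E)².
At 99% confidence, z = 2.576.
E = 8% of 220 = 17.6 mg/dL.
n = (2.576 × 31.5 / 17.6)² = 21.26
Round up: n = 22.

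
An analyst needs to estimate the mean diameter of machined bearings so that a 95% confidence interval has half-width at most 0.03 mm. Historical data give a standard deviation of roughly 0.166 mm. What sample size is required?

118

For a mean, the margin of error is E = z·σ/√n, so n = (zσ/E)².
At 95% confidence, z = 1.960.
n = (1.960 × 0.166 / 0.03)² = 117.62
Round up: n = 118.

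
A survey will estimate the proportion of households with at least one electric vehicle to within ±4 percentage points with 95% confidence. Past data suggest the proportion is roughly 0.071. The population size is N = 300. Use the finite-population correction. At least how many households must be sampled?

For a proportion with margin E = 0.04 at 95% confidence, z = 1.960.
n = p̂(1−p̂)(z/E)² = 0.071 × 0.929 × (1.960/0.04)² = 158.37 — call this n₀.
Finite-population correction with N = 300: n = n₀ / (1 + (n₀−1)/N) = 158.37 / 1.525 = 103.85
Round up: n = 104.

n = 104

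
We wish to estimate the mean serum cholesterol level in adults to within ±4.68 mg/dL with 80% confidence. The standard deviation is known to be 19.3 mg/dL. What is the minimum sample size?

28

For a mean, the margin of error is E = z·σ/√n, so n = (zσ/E)².
At 80% confidence, z = 1.282.
n = (1.282 × 19.3 / 4.68)² = 27.95
Round up: n = 28.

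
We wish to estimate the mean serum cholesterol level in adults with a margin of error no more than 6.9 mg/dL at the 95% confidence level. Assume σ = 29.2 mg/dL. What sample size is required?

69

For a mean, the margin of error is E = z·σ/√n, so n = (zσ/E)².
At 95% confidence, z = 1.960.
n = (1.960 × 29.2 / 6.9)² = 68.80
Round up: n = 69.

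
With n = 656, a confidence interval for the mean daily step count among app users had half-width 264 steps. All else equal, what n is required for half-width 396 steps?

n = 292

Margin of error scales as 1/√n, so n₂ = n₁·(E₁/E₂)².
n₂ = 656 × (264/396)² = 656 × 0.4444 = 291.53
Round up: n₂ = 292.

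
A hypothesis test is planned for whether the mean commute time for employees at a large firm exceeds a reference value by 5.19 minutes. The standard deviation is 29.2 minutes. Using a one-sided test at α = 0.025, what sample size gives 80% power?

249

For a one-sample z-test, n = ((z_α + z_β)·σ/δ)².
z_α = 1.960 (one-sided α = 0.025); z_β = 0.842 (power 80% → β = 0.2).
n = (2.802 × 29.2 / 5.19)² = 248.52
Round up: n = 249.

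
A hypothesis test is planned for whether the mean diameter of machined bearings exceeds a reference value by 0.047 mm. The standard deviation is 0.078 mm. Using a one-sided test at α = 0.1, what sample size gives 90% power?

For a one-sample z-test, n = ((z_α + z_β)·σ/δ)².
z_α = 1.282 (one-sided α = 0.1); z_β = 1.282 (power 90% → β = 0.1).
n = (2.564 × 0.078 / 0.047)² = 18.11
Round up: n = 19.

19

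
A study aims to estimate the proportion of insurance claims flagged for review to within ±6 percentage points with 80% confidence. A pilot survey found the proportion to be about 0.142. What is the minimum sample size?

56

For a proportion with margin E = 0.06 at 80% confidence, z = 1.282.
n = p̂(1−p̂)(z/E)² = 0.142 × 0.858 × (1.282/0.06)² = 55.62
Round up: n = 56.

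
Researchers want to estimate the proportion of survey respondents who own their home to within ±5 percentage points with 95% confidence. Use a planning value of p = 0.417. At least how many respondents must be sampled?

374

For a proportion with margin E = 0.05 at 95% confidence, z = 1.960.
n = p̂(1−p̂)(z/E)² = 0.417 × 0.583 × (1.960/0.05)² = 373.57
Round up: n = 374.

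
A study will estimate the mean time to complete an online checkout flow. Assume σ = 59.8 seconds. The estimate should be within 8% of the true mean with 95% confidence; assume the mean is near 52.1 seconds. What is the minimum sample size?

For a mean, the margin of error is E = z·σ/√n, so n = (zσ/E)².
At 95% confidence, z = 1.960.
E = 8% of 52.1 = 4.168 seconds.
n = (1.960 × 59.8 / 4.168)² = 790.79
Round up: n = 791.

n = 791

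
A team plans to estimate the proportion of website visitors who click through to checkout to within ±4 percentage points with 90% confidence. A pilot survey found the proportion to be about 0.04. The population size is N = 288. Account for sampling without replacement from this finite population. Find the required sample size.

For a proportion with margin E = 0.04 at 90% confidence, z = 1.645.
n = p̂(1−p̂)(z/E)² = 0.04 × 0.96 × (1.645/0.04)² = 64.94 — call this n₀.
Finite-population correction with N = 288: n = n₀ / (1 + (n₀−1)/N) = 64.94 / 1.222 = 53.14
Round up: n = 54.

n = 54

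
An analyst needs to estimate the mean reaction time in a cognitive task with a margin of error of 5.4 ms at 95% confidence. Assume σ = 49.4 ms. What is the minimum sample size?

322

For a mean, the margin of error is E = z·σ/√n, so n = (zσ/E)².
At 95% confidence, z = 1.960.
n = (1.960 × 49.4 / 5.4)² = 321.50
Round up: n = 322.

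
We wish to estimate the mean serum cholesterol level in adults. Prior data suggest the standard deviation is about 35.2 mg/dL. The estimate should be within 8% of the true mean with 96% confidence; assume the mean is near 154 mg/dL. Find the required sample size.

35

For a mean, the margin of error is E = z·σ/√n, so n = (zσ/E)².
At 96% confidence, z = 2.054.
E = 8% of 154 = 12.32 mg/dL.
n = (2.054 × 35.2 / 12.32)² = 34.44
Round up: n = 35.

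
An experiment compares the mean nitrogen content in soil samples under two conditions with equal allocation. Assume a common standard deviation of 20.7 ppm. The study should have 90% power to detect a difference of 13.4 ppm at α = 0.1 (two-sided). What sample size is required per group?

For two equal groups, n per group = 2·((z_{α/2} + z_β)·σ/δ)².
z_{α/2} = 1.645; z_β = 1.282 (power 90%).
n = 2 × (2.927 × 20.7 / 13.4)² = 2 × 20.44 = 40.88
Round up: n = 41 per group.

41 per group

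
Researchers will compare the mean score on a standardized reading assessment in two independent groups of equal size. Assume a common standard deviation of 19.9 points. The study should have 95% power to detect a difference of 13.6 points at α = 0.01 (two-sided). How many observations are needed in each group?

77 per group

For two equal groups, n per group = 2·((z_{α/2} + z_β)·σ/δ)².
z_{α/2} = 2.576; z_β = 1.645 (power 95%).
n = 2 × (4.221 × 19.9 / 13.6)² = 2 × 38.15 = 76.30
Round up: n = 77 per group.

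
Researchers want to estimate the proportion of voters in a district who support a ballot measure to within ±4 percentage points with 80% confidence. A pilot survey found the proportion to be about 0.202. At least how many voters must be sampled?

For a proportion with margin E = 0.04 at 80% confidence, z = 1.282.
n = p̂(1−p̂)(z/E)² = 0.202 × 0.798 × (1.282/0.04)² = 165.58
Round up: n = 166.

166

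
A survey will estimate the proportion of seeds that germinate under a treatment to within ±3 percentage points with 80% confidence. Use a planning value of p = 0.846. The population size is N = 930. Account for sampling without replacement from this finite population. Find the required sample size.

For a proportion with margin E = 0.03 at 80% confidence, z = 1.282.
n = p̂(1−p̂)(z/E)² = 0.846 × 0.154 × (1.282/0.03)² = 237.92 — call this n₀.
Finite-population correction with N = 930: n = n₀ / (1 + (n₀−1)/N) = 237.92 / 1.255 = 189.58
Round up: n = 190.

190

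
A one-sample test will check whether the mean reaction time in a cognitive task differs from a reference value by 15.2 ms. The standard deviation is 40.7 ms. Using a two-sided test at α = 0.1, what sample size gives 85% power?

52

For a one-sample z-test, n = ((z_{α/2} + z_β)·σ/δ)².
z_{α/2} = 1.645 (two-sided α = 0.1); z_β = 1.036 (power 85% → β = 0.15).
n = (2.681 × 40.7 / 15.2)² = 51.53
Round up: n = 52.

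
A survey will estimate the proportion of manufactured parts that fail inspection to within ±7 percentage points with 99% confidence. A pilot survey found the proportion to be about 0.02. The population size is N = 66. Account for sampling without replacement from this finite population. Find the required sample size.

20

For a proportion with margin E = 0.07 at 99% confidence, z = 2.576.
n = p̂(1−p̂)(z/E)² = 0.02 × 0.98 × (2.576/0.07)² = 26.54 — call this n₀.
Finite-population correction with N = 66: n = n₀ / (1 + (n₀−1)/N) = 26.54 / 1.387 = 19.13
Round up: n = 20.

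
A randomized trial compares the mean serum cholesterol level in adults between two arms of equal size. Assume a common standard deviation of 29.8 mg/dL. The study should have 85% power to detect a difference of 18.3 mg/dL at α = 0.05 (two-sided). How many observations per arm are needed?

For two equal groups, n per group = 2·((z_{α/2} + z_β)·σ/δ)².
z_{α/2} = 1.960; z_β = 1.036 (power 85%).
n = 2 × (2.996 × 29.8 / 18.3)² = 2 × 23.80 = 47.60
Round up: n = 48 per group.

48 per group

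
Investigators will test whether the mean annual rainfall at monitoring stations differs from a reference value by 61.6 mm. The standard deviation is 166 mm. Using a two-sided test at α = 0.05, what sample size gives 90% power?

77

For a one-sample z-test, n = ((z_{α/2} + z_β)·σ/δ)².
z_{α/2} = 1.960 (two-sided α = 0.05); z_β = 1.282 (power 90% → β = 0.1).
n = (3.242 × 166 / 61.6)² = 76.33
Round up: n = 77.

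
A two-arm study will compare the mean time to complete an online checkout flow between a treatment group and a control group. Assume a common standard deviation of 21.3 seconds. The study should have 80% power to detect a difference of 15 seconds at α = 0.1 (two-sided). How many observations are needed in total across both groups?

For two equal groups, n per group = 2·((z_{α/2} + z_β)·σ/δ)².
z_{α/2} = 1.645; z_β = 0.842 (power 80%).
n = 2 × (2.487 × 21.3 / 15)² = 2 × 12.47 = 24.94
Round up: n = 25 per group.
Total across both groups: 2 × 25 = 50.

50 total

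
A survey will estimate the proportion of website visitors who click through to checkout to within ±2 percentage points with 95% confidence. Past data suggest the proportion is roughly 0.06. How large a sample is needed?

For a proportion with margin E = 0.02 at 95% confidence, z = 1.960.
n = p̂(1−p̂)(z/E)² = 0.06 × 0.94 × (1.960/0.02)² = 541.67
Round up: n = 542.

542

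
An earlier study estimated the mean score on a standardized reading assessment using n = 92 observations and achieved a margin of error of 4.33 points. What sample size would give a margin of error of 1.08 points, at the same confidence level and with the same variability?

Margin of error scales as 1/√n, so n₂ = n₁·(E₁/E₂)².
n₂ = 92 × (4.33/1.08)² = 92 × 16.07 = 1478.44
Round up: n₂ = 1479.

1479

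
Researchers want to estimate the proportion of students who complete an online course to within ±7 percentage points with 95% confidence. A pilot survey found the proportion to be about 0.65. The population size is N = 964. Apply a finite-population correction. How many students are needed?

For a proportion with margin E = 0.07 at 95% confidence, z = 1.960.
n = p̂(1−p̂)(z/E)² = 0.65 × 0.35 × (1.960/0.07)² = 178.36 — call this n₀.
Finite-population correction with N = 964: n = n₀ / (1 + (n₀−1)/N) = 178.36 / 1.184 = 150.64
Round up: n = 151.

151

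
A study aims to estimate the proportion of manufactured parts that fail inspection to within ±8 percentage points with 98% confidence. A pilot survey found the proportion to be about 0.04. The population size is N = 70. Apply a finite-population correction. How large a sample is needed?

For a proportion with margin E = 0.08 at 98% confidence, z = 2.326.
n = p̂(1−p̂)(z/E)² = 0.04 × 0.96 × (2.326/0.08)² = 32.46 — call this n₀.
Finite-population correction with N = 70: n = n₀ / (1 + (n₀−1)/N) = 32.46 / 1.449 = 22.40
Round up: n = 23.

23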